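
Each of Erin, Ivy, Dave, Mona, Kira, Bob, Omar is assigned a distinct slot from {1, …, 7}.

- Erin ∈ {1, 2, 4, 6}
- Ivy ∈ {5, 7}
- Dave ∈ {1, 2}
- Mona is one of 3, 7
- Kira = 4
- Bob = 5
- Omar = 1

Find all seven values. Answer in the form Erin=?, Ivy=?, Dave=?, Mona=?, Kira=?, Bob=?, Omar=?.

Kira must be 4 (only option left). Eliminate 4 elsewhere: Erin.
Bob's domain is down to {5}, so Bob = 5. So Ivy can't be 5.
Omar must be 1 (only option left). Remove 1 from Erin, Dave.
That leaves Ivy = 7. Eliminate 7 elsewhere: Mona.
Dave's domain is down to {2}, so Dave = 2. Remove 2 from Erin.
Mona has just one choice, so Mona = 3.
Erin must be 6 (only option left).

Erin=6, Ivy=7, Dave=2, Mona=3, Kira=4, Bob=5, Omar=1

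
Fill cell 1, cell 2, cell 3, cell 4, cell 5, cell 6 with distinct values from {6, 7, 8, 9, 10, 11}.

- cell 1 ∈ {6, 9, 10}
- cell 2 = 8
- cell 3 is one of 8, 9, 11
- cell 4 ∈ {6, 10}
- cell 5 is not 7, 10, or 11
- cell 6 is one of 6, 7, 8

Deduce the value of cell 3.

cell 2's domain is down to {8}, so cell 2 = 8. Eliminate 8 elsewhere: cell 3, cell 5, cell 6.
The 5 still-open variables draw from only 5 values {6, 7, 9, 10, 11}, so each is used; only cell 6 can be 7, hence cell 6 = 7.
The 4 still-open variables draw from only 4 values {6, 9, 10, 11}, so each is used; only cell 3 can be 11, hence cell 3 = 11.

11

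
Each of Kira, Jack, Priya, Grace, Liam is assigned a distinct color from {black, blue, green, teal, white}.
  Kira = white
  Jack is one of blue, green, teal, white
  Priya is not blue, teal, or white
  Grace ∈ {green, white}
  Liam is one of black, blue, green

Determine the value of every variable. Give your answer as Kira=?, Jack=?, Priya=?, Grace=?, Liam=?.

Kira=white, Jack=teal, Priya=black, Grace=green, Liam=blue

Kira must be white (only option left). So Jack, Grace can't be white.
Grace must be green (only option left). Remove green from Jack, Priya, Liam.
Priya has just one choice, so Priya = black. So Liam can't be black.
Liam must be blue (only option left). Strike blue from Jack.
That leaves Jack = teal.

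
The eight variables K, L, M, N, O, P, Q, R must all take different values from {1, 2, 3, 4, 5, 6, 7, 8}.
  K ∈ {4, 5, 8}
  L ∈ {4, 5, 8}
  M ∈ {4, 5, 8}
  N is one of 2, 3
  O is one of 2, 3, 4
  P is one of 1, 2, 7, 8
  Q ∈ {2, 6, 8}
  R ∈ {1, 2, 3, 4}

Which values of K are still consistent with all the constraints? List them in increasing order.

Among the 8 variables, 6 fits only Q (and all 8 values in {1, 2, 3, 4, 5, 6, 7, 8} must be used), so Q = 6.
Among the 7 still-open variables, 7 fits only P (and all 7 values in {1, 2, 3, 4, 5, 7, 8} must be used), so P = 7.
The 6 still-open variables together cover exactly {1, 2, 3, 4, 5, 8} — 6 values for 6 variables — and 1 appears only in R's list, so R = 1.
K, L, M share exactly the 3 values {4, 5, 8}; by pigeonhole those values go to them, so strike 4, 5, 8 from O.
No further eliminations apply; K can still be any of 4, 5, 8.

4, 5, 8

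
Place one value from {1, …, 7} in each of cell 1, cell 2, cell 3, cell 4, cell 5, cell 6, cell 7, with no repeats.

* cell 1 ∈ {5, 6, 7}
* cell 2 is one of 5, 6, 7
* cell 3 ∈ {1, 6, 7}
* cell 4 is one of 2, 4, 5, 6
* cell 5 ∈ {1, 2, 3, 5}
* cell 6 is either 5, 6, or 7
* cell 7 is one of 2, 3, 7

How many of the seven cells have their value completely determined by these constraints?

The 7 variables draw from only 7 values {1, 2, 3, 4, 5, 6, 7}, so each is used; only cell 4 can be 4, hence cell 4 = 4.
The 3 variables cell 1, cell 2, cell 6 are confined to {5, 6, 7}, which locks those values in; drop them from cell 3, cell 5, cell 7.
cell 3 must be 1 (only option left). Strike 1 from cell 5.
Determined: cell 3=1, cell 4=4. The other cells each still have more than one consistent value. That makes 2.

2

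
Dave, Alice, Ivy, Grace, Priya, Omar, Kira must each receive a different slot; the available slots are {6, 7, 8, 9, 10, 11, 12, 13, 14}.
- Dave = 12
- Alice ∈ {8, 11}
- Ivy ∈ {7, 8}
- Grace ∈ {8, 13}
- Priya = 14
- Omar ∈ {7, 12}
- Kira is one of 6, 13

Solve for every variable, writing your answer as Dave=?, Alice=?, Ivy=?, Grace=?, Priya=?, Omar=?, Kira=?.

Dave's domain is down to {12}, so Dave = 12. Eliminate 12 elsewhere: Omar.
That leaves Priya = 14.
Omar has just one choice, so Omar = 7. Remove 7 from Ivy.
Ivy must be 8 (only option left). So Alice, Grace can't be 8.
Grace has just one choice, so Grace = 13. So Kira can't be 13.
That leaves Kira = 6.
Alice's domain is down to {11}, so Alice = 11.

Dave=12, Alice=11, Ivy=8, Grace=13, Priya=14, Omar=7, Kira=6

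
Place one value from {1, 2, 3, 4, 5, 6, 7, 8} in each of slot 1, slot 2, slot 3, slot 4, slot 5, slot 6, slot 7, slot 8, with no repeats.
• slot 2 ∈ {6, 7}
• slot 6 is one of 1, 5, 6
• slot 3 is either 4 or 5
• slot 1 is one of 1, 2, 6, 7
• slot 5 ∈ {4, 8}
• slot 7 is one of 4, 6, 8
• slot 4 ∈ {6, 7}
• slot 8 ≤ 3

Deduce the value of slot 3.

Among the 8 variables, 3 fits only slot 8 (and all 8 values in {1, 2, 3, 4, 5, 6, 7, 8} must be used), so slot 8 = 3.
The 7 still-open variables draw from only 7 values {1, 2, 4, 5, 6, 7, 8}, so each is used; only slot 1 can be 2, hence slot 1 = 2.
The 6 still-open variables draw from only 6 values {1, 4, 5, 6, 7, 8}, so each is used; only slot 6 can be 1, hence slot 6 = 1.
Among the 5 still-open variables, 5 fits only slot 3 (and all 5 values in {4, 5, 6, 7, 8} must be used), so slot 3 = 5.

5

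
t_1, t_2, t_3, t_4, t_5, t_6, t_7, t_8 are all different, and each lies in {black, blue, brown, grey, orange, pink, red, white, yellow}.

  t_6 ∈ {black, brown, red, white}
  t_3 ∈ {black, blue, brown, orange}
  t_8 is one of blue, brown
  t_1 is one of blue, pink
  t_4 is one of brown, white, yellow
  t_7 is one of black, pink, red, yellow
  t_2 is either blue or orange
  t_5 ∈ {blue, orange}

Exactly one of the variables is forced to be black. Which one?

t_2 and t_5 between them cover only {blue, orange} — a naked pair. Remove those values from t_1, t_3, t_8.
t_1's domain is down to {pink}, so t_1 = pink. Eliminate pink elsewhere: t_7.
t_8 has just one choice, so t_8 = brown. So t_3, t_4, t_6 can't be brown.
So black goes to t_3.

t_3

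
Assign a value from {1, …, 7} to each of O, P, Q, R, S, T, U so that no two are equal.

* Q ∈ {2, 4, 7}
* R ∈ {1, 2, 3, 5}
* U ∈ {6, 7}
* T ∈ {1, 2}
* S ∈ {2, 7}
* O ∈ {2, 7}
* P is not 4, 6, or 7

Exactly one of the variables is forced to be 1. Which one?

T

Among the 7 variables, 4 fits only Q (and all 7 values in {1, 2, 3, 4, 5, 6, 7} must be used), so Q = 4.
The 6 still-open variables together cover exactly {1, 2, 3, 5, 6, 7} — 6 values for 6 variables — and 6 appears only in U's list, so U = 6.
The 2 variables O and S are confined to {2, 7}, which locks those values in; drop them from P, R, T.
So 1 goes to T.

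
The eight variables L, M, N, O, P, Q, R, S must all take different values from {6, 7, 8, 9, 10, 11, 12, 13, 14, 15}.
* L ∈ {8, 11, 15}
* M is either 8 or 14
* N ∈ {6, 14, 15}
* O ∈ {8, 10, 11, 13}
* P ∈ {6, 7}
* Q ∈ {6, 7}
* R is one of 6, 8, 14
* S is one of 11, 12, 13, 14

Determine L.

The 2 variables P and Q are confined to {6, 7}, which locks those values in; drop them from N, R.
M and R between them cover only {8, 14} — a naked pair. Remove those values from L, N, O, S.
N's domain is down to {15}, so N = 15. So L can't be 15.
So L = 11.

11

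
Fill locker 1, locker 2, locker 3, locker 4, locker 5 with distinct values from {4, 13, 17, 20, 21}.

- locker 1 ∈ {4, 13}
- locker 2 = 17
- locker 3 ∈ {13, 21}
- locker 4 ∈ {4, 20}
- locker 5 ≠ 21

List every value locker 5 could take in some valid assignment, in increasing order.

locker 2's domain is down to {17}, so locker 2 = 17. Eliminate 17 elsewhere: locker 5.
The 4 still-open variables draw from only 4 values {4, 13, 20, 21}, so each is used; only locker 3 can be 21, hence locker 3 = 21.
No further eliminations apply; locker 5 can still be any of 4, 13, 20.

4, 13, 20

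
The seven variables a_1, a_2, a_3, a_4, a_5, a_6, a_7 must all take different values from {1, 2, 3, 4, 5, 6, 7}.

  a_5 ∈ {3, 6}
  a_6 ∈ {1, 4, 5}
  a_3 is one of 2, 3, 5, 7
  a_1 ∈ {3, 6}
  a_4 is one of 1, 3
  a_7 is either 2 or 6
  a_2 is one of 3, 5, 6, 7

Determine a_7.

The 7 variables draw from only 7 values {1, 2, 3, 4, 5, 6, 7}, so each is used; only a_6 can be 4, hence a_6 = 4.
The 6 still-open variables together cover exactly {1, 2, 3, 5, 6, 7} — 6 values for 6 variables — and 1 appears only in a_4's list, so a_4 = 1.
a_1 and a_5 share exactly the 2 values {3, 6}; by pigeonhole those values go to them, so strike 3, 6 from a_2, a_3, a_7.
So a_7 = 2.

2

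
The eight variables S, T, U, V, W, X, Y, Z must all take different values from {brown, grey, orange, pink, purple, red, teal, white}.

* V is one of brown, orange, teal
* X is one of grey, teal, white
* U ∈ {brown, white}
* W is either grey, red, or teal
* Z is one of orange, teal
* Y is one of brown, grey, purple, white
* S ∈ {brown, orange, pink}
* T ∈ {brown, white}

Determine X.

grey

The 8 variables draw from only 8 values {brown, grey, orange, pink, purple, red, teal, white}, so each is used; only S can be pink, hence S = pink.
The 7 still-open variables together cover exactly {brown, grey, orange, purple, red, teal, white} — 7 values for 7 variables — and purple appears only in Y's list, so Y = purple.
Among the 6 still-open variables, red fits only W (and all 6 values in {brown, grey, orange, red, teal, white} must be used), so W = red.
The 5 still-open variables draw from only 5 values {brown, grey, orange, teal, white}, so each is used; only X can be grey, hence X = grey.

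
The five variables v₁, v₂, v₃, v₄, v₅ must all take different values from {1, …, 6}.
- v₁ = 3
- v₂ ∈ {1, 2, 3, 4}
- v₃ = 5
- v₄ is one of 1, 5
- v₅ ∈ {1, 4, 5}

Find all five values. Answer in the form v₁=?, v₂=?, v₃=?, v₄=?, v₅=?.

v₁'s domain is down to {3}, so v₁ = 3. So v₂ can't be 3.
That leaves v₃ = 5. Eliminate 5 elsewhere: v₄, v₅.
v₄ has just one choice, so v₄ = 1. Strike 1 from v₂, v₅.
v₅ must be 4 (only option left). Remove 4 from v₂.
v₂ must be 2 (only option left).

v₁=3, v₂=2, v₃=5, v₄=1, v₅=4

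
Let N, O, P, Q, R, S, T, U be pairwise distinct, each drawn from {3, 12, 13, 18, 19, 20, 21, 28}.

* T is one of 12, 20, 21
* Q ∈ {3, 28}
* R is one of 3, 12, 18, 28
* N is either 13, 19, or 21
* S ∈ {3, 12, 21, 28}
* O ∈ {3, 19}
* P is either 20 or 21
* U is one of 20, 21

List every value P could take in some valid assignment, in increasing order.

20, 21

Among the 8 variables, 13 fits only N (and all 8 values in {3, 12, 13, 18, 19, 20, 21, 28} must be used), so N = 13.
Among the 7 still-open variables, 18 fits only R (and all 7 values in {3, 12, 18, 19, 20, 21, 28} must be used), so R = 18.
The 6 still-open variables together cover exactly {3, 12, 19, 20, 21, 28} — 6 values for 6 variables — and 19 appears only in O's list, so O = 19.
P and U share exactly the 2 values {20, 21}; by pigeonhole those values go to them, so strike 20, 21 from S, T.
That leaves T = 12. Eliminate 12 elsewhere: S.
No further eliminations apply; P can still be any of 20, 21.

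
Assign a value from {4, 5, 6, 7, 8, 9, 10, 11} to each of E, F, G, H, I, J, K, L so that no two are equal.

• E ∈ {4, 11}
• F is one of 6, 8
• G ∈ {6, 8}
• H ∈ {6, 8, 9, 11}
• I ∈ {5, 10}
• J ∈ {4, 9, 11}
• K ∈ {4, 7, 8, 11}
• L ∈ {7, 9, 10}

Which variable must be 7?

The 8 variables together cover exactly {4, 5, 6, 7, 8, 9, 10, 11} — 8 values for 8 variables — and 5 appears only in I's list, so I = 5.
The 7 still-open variables draw from only 7 values {4, 6, 7, 8, 9, 10, 11}, so each is used; only L can be 10, hence L = 10.
The 6 still-open variables together cover exactly {4, 6, 7, 8, 9, 11} — 6 values for 6 variables — and 7 appears only in K's list, so K = 7.

K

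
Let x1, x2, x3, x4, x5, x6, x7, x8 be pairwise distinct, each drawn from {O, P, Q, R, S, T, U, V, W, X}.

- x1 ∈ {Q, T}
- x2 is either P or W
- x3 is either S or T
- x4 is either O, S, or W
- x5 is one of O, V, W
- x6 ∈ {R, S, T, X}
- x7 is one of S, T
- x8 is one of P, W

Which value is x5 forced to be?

V

x2 and x8 between them cover only {P, W} — a naked pair. Remove those values from x4, x5.
x3 and x7 between them cover only {S, T} — a naked pair. Remove those values from x1, x4, x6.
x1's domain is down to {Q}, so x1 = Q.
That leaves x4 = O. Remove O from x5.
So x5 = V.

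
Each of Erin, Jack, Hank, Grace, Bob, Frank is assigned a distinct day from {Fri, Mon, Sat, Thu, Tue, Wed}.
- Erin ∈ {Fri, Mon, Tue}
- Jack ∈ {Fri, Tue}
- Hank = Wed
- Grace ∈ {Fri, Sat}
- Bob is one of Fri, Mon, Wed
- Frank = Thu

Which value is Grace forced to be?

Hank's domain is down to {Wed}, so Hank = Wed. Eliminate Wed elsewhere: Bob.
That leaves Frank = Thu.
Among the 4 still-open variables, Sat fits only Grace (and all 4 values in {Fri, Mon, Sat, Tue} must be used), so Grace = Sat.

Sat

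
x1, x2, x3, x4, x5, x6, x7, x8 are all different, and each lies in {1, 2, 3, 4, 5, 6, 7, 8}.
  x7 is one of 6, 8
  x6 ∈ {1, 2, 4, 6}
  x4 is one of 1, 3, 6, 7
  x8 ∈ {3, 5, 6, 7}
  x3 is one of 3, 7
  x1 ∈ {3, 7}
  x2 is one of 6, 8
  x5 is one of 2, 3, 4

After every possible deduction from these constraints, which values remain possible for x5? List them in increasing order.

2, 4

Among the 8 variables, 5 fits only x8 (and all 8 values in {1, 2, 3, 4, 5, 6, 7, 8} must be used), so x8 = 5.
The 2 variables x1 and x3 are confined to {3, 7}, which locks those values in; drop them from x4, x5.
x2 and x7 between them cover only {6, 8} — a naked pair. Remove those values from x4, x6.
x4 has just one choice, so x4 = 1. Eliminate 1 elsewhere: x6.
No further eliminations apply; x5 can still be any of 2, 4.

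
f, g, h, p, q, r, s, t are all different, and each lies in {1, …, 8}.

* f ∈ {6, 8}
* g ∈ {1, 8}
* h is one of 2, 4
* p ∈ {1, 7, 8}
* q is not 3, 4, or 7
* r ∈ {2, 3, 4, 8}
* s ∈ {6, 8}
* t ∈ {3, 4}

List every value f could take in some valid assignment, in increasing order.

Among the 8 variables, 5 fits only q (and all 8 values in {1, 2, 3, 4, 5, 6, 7, 8} must be used), so q = 5.
The 7 still-open variables draw from only 7 values {1, 2, 3, 4, 6, 7, 8}, so each is used; only p can be 7, hence p = 7.
The 6 still-open variables draw from only 6 values {1, 2, 3, 4, 6, 8}, so each is used; only g can be 1, hence g = 1.
f and s share exactly the 2 values {6, 8}; by pigeonhole those values go to them, so strike 6, 8 from r.
No further eliminations apply; f can still be any of 6, 8.

6, 8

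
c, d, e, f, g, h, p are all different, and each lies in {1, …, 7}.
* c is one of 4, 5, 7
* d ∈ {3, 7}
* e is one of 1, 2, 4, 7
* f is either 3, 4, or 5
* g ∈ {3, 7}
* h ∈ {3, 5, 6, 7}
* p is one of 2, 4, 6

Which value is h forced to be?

6

Among the 7 variables, 1 fits only e (and all 7 values in {1, 2, 3, 4, 5, 6, 7} must be used), so e = 1.
Among the 6 still-open variables, 2 fits only p (and all 6 values in {2, 3, 4, 5, 6, 7} must be used), so p = 2.
The 5 still-open variables together cover exactly {3, 4, 5, 6, 7} — 5 values for 5 variables — and 6 appears only in h's list, so h = 6.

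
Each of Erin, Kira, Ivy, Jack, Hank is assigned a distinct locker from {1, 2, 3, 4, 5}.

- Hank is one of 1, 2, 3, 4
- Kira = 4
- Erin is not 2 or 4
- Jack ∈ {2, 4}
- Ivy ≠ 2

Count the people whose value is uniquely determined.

2

Kira has just one choice, so Kira = 4. Remove 4 from Ivy, Jack, Hank.
Jack has just one choice, so Jack = 2. Eliminate 2 elsewhere: Hank.
Determined: Kira=4, Jack=2. The other people each still have more than one consistent value. That makes 2.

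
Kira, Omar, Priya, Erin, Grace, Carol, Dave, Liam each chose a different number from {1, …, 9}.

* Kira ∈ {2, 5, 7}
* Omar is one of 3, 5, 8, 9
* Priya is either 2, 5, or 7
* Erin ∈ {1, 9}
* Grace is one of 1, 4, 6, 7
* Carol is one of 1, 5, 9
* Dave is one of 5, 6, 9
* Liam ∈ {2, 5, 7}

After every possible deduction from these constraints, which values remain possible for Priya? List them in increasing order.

2, 5, 7

Kira, Priya, Liam between them cover only {2, 5, 7} — a naked triple. Remove those values from Omar, Grace, Carol, Dave.
Erin and Carol between them cover only {1, 9} — a naked pair. Remove those values from Omar, Grace, Dave.
Dave has just one choice, so Dave = 6. Remove 6 from Grace.
That leaves Grace = 4.
No further eliminations apply; Priya can still be any of 2, 5, 7.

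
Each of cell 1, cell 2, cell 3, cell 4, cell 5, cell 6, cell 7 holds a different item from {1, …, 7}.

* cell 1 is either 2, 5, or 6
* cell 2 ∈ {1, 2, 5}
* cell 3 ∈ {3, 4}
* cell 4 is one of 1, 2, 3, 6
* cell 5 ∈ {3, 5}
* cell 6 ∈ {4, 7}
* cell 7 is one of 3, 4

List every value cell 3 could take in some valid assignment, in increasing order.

3, 4

Among the 7 variables, 7 fits only cell 6 (and all 7 values in {1, 2, 3, 4, 5, 6, 7} must be used), so cell 6 = 7.
cell 3 and cell 7 share exactly the 2 values {3, 4}; by pigeonhole those values go to them, so strike 3, 4 from cell 4, cell 5.
cell 5 must be 5 (only option left). So cell 1, cell 2 can't be 5.
No further eliminations apply; cell 3 can still be any of 3, 4.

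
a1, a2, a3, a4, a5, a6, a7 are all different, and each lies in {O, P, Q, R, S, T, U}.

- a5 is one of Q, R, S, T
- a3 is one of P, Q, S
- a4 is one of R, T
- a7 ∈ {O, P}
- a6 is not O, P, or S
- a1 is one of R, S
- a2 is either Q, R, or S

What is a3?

P

The 7 variables together cover exactly {O, P, Q, R, S, T, U} — 7 values for 7 variables — and O appears only in a7's list, so a7 = O.
The 6 still-open variables together cover exactly {P, Q, R, S, T, U} — 6 values for 6 variables — and P appears only in a3's list, so a3 = P.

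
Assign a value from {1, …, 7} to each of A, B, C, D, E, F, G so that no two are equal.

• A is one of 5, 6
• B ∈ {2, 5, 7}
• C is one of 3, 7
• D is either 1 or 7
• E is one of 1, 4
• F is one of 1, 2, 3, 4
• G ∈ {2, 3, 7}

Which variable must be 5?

The 7 variables together cover exactly {1, 2, 3, 4, 5, 6, 7} — 7 values for 7 variables — and 6 appears only in A's list, so A = 6.
The 6 still-open variables together cover exactly {1, 2, 3, 4, 5, 7} — 6 values for 6 variables — and 5 appears only in B's list, so B = 5.

B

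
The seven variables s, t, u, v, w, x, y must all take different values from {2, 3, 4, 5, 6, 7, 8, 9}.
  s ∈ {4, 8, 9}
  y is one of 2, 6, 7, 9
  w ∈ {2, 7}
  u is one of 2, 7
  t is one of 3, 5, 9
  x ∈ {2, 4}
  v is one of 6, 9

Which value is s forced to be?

8

The 2 variables u and w are confined to {2, 7}, which locks those values in; drop them from x, y.
x's domain is down to {4}, so x = 4. Strike 4 from s.
v and y share exactly the 2 values {6, 9}; by pigeonhole those values go to them, so strike 6, 9 from s, t.
So s = 8.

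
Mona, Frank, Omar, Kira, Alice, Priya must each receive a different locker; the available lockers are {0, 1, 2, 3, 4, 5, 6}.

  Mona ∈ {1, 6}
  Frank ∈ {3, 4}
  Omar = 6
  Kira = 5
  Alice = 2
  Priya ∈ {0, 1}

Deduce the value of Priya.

Omar's domain is down to {6}, so Omar = 6. So Mona can't be 6.
Kira must be 5 (only option left).
That leaves Alice = 2.
Mona must be 1 (only option left). So Priya can't be 1.
So Priya = 0.

0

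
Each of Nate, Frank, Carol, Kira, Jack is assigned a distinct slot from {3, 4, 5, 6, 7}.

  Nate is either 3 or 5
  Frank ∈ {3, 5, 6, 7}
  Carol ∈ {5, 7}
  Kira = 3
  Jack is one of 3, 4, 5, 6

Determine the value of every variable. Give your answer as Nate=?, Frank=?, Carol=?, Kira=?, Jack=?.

Kira's domain is down to {3}, so Kira = 3. Eliminate 3 elsewhere: Nate, Frank, Jack.
Nate must be 5 (only option left). Remove 5 from Frank, Carol, Jack.
Carol has just one choice, so Carol = 7. Eliminate 7 elsewhere: Frank.
Frank must be 6 (only option left). So Jack can't be 6.
Jack's domain is down to {4}, so Jack = 4.

Nate=5, Frank=6, Carol=7, Kira=3, Jack=4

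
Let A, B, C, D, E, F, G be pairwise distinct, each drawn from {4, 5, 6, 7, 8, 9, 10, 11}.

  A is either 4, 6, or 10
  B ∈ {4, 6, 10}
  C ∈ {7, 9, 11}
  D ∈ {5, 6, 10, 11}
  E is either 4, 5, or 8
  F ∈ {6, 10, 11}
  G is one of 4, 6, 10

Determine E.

8

The 3 variables A, B, G are confined to {4, 6, 10}, which locks those values in; drop them from D, E, F.
That leaves F = 11. Strike 11 from C, D.
D has just one choice, so D = 5. Remove 5 from E.
So E = 8.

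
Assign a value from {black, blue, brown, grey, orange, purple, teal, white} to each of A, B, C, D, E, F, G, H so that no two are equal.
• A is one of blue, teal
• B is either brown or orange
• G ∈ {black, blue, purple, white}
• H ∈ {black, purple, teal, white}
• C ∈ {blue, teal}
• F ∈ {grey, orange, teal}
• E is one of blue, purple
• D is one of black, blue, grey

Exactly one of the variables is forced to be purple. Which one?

The 8 variables draw from only 8 values {black, blue, brown, grey, orange, purple, teal, white}, so each is used; only B can be brown, hence B = brown.
The 7 still-open variables draw from only 7 values {black, blue, grey, orange, purple, teal, white}, so each is used; only F can be orange, hence F = orange.
The 6 still-open variables draw from only 6 values {black, blue, grey, purple, teal, white}, so each is used; only D can be grey, hence D = grey.
A and C between them cover only {blue, teal} — a naked pair. Remove those values from E, G, H.
So purple goes to E.

E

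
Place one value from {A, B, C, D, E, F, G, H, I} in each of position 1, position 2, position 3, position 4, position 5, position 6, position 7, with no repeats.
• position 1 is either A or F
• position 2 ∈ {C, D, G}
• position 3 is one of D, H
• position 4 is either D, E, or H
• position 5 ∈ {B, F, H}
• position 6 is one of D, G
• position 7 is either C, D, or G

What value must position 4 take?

E

The 3 variables position 2, position 6, position 7 are confined to {C, D, G}, which locks those values in; drop them from position 3, position 4.
position 3's domain is down to {H}, so position 3 = H. Strike H from position 4, position 5.
So position 4 = E.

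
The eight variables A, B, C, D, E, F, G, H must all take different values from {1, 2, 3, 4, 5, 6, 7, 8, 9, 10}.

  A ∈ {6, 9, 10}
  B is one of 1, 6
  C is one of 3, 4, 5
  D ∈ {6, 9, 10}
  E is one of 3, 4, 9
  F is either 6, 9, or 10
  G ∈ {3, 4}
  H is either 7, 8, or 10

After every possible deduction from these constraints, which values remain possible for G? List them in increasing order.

3, 4

The 3 variables A, D, F are confined to {6, 9, 10}, which locks those values in; drop them from B, E, H.
That leaves B = 1.
E and G share exactly the 2 values {3, 4}; by pigeonhole those values go to them, so strike 3, 4 from C.
That leaves C = 5.
No further eliminations apply; G can still be any of 3, 4.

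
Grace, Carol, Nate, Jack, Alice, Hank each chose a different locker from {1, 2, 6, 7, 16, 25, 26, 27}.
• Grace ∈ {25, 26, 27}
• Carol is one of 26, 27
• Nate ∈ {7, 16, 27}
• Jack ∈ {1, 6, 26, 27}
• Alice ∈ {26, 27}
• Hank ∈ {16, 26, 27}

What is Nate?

7

The 2 variables Carol and Alice are confined to {26, 27}, which locks those values in; drop them from Grace, Nate, Jack, Hank.
That leaves Grace = 25.
Hank must be 16 (only option left). Eliminate 16 elsewhere: Nate.
So Nate = 7.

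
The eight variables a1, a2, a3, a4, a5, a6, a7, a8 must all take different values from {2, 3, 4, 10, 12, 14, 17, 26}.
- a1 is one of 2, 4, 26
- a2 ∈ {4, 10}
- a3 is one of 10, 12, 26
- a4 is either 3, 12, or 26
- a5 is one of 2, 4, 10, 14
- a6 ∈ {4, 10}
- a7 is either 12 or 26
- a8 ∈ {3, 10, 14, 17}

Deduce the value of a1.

2

The 8 variables draw from only 8 values {2, 3, 4, 10, 12, 14, 17, 26}, so each is used; only a8 can be 17, hence a8 = 17.
The 7 still-open variables draw from only 7 values {2, 3, 4, 10, 12, 14, 26}, so each is used; only a4 can be 3, hence a4 = 3.
Among the 6 still-open variables, 14 fits only a5 (and all 6 values in {2, 4, 10, 12, 14, 26} must be used), so a5 = 14.
The 5 still-open variables draw from only 5 values {2, 4, 10, 12, 26}, so each is used; only a1 can be 2, hence a1 = 2.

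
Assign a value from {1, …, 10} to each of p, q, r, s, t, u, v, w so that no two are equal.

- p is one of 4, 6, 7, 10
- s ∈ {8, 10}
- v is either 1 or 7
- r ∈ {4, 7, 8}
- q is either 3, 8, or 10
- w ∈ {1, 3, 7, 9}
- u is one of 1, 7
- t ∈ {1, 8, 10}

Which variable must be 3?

q

The 8 variables together cover exactly {1, 3, 4, 6, 7, 8, 9, 10} — 8 values for 8 variables — and 6 appears only in p's list, so p = 6.
The 7 still-open variables draw from only 7 values {1, 3, 4, 7, 8, 9, 10}, so each is used; only r can be 4, hence r = 4.
Among the 6 still-open variables, 9 fits only w (and all 6 values in {1, 3, 7, 8, 9, 10} must be used), so w = 9.
Among the 5 still-open variables, 3 fits only q (and all 5 values in {1, 3, 7, 8, 10} must be used), so q = 3.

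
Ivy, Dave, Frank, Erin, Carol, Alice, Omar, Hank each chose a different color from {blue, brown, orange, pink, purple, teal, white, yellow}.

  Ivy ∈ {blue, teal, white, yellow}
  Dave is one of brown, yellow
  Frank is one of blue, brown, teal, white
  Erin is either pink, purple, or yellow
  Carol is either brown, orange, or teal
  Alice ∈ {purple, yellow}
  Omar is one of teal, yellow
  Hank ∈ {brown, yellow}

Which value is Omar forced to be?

teal

Among the 8 variables, orange fits only Carol (and all 8 values in {blue, brown, orange, pink, purple, teal, white, yellow} must be used), so Carol = orange.
Among the 7 still-open variables, pink fits only Erin (and all 7 values in {blue, brown, pink, purple, teal, white, yellow} must be used), so Erin = pink.
Among the 6 still-open variables, purple fits only Alice (and all 6 values in {blue, brown, purple, teal, white, yellow} must be used), so Alice = purple.
Dave and Hank share exactly the 2 values {brown, yellow}; by pigeonhole those values go to them, so strike brown, yellow from Ivy, Frank, Omar.
So Omar = teal.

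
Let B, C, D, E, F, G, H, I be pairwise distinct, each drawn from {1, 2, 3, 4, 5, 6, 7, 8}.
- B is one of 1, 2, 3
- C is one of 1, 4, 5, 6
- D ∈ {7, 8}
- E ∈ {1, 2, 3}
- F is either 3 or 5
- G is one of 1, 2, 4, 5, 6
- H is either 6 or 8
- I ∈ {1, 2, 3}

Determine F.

5

Among the 8 variables, 7 fits only D (and all 8 values in {1, 2, 3, 4, 5, 6, 7, 8} must be used), so D = 7.
The 7 still-open variables together cover exactly {1, 2, 3, 4, 5, 6, 8} — 7 values for 7 variables — and 8 appears only in H's list, so H = 8.
The 3 variables B, E, I are confined to {1, 2, 3}, which locks those values in; drop them from C, F, G.
So F = 5.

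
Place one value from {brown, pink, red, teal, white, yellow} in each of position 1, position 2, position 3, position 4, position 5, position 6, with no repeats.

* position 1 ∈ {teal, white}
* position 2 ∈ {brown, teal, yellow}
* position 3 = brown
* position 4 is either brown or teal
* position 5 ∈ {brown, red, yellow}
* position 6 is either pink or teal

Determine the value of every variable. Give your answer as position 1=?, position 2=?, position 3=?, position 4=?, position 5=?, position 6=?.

position 1=white, position 2=yellow, position 3=brown, position 4=teal, position 5=red, position 6=pink

position 3 must be brown (only option left). Eliminate brown elsewhere: position 2, position 4, position 5.
position 4's domain is down to {teal}, so position 4 = teal. Remove teal from position 1, position 2, position 6.
position 6 has just one choice, so position 6 = pink.
position 1's domain is down to {white}, so position 1 = white.
That leaves position 2 = yellow. Strike yellow from position 5.
That leaves position 5 = red.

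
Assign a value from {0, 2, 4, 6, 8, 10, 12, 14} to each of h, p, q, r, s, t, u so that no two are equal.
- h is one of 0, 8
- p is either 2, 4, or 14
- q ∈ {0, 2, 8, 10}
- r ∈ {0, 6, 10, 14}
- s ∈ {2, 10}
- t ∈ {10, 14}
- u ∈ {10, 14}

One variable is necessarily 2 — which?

s

Among the 7 variables, 4 fits only p (and all 7 values in {0, 2, 4, 6, 8, 10, 14} must be used), so p = 4.
The 6 still-open variables draw from only 6 values {0, 2, 6, 8, 10, 14}, so each is used; only r can be 6, hence r = 6.
t and u share exactly the 2 values {10, 14}; by pigeonhole those values go to them, so strike 10, 14 from q, s.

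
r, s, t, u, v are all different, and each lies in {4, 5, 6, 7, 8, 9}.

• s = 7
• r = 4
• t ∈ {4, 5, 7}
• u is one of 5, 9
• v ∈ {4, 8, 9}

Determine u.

r's domain is down to {4}, so r = 4. Strike 4 from t, v.
s must be 7 (only option left). Remove 7 from t.
That leaves t = 5. Strike 5 from u.
So u = 9.

9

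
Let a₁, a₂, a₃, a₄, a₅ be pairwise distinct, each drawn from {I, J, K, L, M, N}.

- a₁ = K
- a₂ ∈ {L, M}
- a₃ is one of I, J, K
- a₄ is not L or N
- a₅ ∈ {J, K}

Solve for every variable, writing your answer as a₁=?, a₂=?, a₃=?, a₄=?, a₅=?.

a₁'s domain is down to {K}, so a₁ = K. Eliminate K elsewhere: a₃, a₄, a₅.
a₅'s domain is down to {J}, so a₅ = J. So a₃, a₄ can't be J.
a₃ has just one choice, so a₃ = I. Eliminate I elsewhere: a₄.
a₄'s domain is down to {M}, so a₄ = M. Eliminate M elsewhere: a₂.
That leaves a₂ = L.

a₁=K, a₂=L, a₃=I, a₄=M, a₅=J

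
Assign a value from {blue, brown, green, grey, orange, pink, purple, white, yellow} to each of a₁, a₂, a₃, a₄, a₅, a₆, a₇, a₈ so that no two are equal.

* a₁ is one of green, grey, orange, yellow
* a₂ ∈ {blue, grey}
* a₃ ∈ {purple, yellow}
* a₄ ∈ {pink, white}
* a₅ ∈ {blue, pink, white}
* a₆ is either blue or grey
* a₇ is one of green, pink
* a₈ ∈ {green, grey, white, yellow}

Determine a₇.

The 8 variables draw from only 8 values {blue, green, grey, orange, pink, purple, white, yellow}, so each is used; only a₁ can be orange, hence a₁ = orange.
The 7 still-open variables draw from only 7 values {blue, green, grey, pink, purple, white, yellow}, so each is used; only a₃ can be purple, hence a₃ = purple.
Among the 6 still-open variables, yellow fits only a₈ (and all 6 values in {blue, green, grey, pink, white, yellow} must be used), so a₈ = yellow.
Among the 5 still-open variables, green fits only a₇ (and all 5 values in {blue, green, grey, pink, white} must be used), so a₇ = green.

green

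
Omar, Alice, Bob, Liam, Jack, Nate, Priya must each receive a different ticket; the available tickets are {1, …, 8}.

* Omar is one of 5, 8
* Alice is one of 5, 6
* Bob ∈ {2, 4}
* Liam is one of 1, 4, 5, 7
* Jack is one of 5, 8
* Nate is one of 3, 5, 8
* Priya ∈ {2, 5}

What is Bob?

Omar and Jack share exactly the 2 values {5, 8}; by pigeonhole those values go to them, so strike 5, 8 from Alice, Liam, Nate, Priya.
That leaves Alice = 6.
Nate has just one choice, so Nate = 3.
That leaves Priya = 2. Remove 2 from Bob.
So Bob = 4.

4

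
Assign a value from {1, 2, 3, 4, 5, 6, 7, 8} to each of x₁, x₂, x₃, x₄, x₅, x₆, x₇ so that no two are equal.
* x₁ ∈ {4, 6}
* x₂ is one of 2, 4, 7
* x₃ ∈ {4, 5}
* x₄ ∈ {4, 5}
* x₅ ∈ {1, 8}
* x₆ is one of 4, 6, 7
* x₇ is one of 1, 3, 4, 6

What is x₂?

The 2 variables x₃ and x₄ are confined to {4, 5}, which locks those values in; drop them from x₁, x₂, x₆, x₇.
x₁'s domain is down to {6}, so x₁ = 6. Strike 6 from x₆, x₇.
That leaves x₆ = 7. Remove 7 from x₂.
So x₂ = 2.

2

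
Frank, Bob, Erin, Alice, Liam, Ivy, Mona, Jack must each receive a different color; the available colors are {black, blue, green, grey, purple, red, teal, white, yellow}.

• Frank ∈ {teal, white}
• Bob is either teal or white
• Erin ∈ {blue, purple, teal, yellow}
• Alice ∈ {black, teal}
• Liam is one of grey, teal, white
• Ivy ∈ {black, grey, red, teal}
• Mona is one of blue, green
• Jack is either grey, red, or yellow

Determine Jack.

Frank and Bob share exactly the 2 values {teal, white}; by pigeonhole those values go to them, so strike teal, white from Erin, Alice, Liam, Ivy.
Alice has just one choice, so Alice = black. So Ivy can't be black.
Liam's domain is down to {grey}, so Liam = grey. Strike grey from Ivy, Jack.
Ivy has just one choice, so Ivy = red. Strike red from Jack.
So Jack = yellow.

yellow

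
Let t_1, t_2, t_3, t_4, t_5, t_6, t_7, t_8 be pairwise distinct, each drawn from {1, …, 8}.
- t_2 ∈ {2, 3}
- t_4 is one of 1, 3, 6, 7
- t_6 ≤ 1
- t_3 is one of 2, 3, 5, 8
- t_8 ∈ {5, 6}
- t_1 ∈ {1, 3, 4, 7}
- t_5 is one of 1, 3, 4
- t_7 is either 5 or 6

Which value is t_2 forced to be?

2

t_6 has just one choice, so t_6 = 1. Strike 1 from t_1, t_4, t_5.
Among the 7 still-open variables, 8 fits only t_3 (and all 7 values in {2, 3, 4, 5, 6, 7, 8} must be used), so t_3 = 8.
Among the 6 still-open variables, 2 fits only t_2 (and all 6 values in {2, 3, 4, 5, 6, 7} must be used), so t_2 = 2.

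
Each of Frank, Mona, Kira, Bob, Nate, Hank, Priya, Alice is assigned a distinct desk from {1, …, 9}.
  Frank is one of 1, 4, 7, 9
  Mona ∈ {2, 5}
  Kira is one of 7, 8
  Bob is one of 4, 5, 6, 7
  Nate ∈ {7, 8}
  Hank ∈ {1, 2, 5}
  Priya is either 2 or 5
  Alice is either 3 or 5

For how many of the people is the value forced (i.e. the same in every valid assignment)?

The 2 variables Mona and Priya are confined to {2, 5}, which locks those values in; drop them from Bob, Hank, Alice.
Hank must be 1 (only option left). So Frank can't be 1.
Alice's domain is down to {3}, so Alice = 3.
Kira and Nate between them cover only {7, 8} — a naked pair. Remove those values from Frank, Bob.
Determined: Hank=1, Alice=3. The other people each still have more than one consistent value. That makes 2.

2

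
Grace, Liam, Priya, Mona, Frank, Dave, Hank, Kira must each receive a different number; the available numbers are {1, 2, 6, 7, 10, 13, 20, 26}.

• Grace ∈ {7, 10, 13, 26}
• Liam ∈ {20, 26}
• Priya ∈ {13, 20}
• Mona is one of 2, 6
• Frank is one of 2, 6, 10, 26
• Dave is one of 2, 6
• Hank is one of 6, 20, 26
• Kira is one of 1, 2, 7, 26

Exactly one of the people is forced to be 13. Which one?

Priya

The 8 variables draw from only 8 values {1, 2, 6, 7, 10, 13, 20, 26}, so each is used; only Kira can be 1, hence Kira = 1.
The 7 still-open variables draw from only 7 values {2, 6, 7, 10, 13, 20, 26}, so each is used; only Grace can be 7, hence Grace = 7.
Among the 6 still-open variables, 10 fits only Frank (and all 6 values in {2, 6, 10, 13, 20, 26} must be used), so Frank = 10.
The 5 still-open variables draw from only 5 values {2, 6, 13, 20, 26}, so each is used; only Priya can be 13, hence Priya = 13.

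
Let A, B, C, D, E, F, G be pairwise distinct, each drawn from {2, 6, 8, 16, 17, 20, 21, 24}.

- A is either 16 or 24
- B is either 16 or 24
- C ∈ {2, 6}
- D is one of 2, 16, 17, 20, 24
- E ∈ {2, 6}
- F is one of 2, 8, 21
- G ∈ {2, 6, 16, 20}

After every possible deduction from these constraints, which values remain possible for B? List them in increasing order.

The 2 variables A and B are confined to {16, 24}, which locks those values in; drop them from D, G.
The 2 variables C and E are confined to {2, 6}, which locks those values in; drop them from D, F, G.
G must be 20 (only option left). Eliminate 20 elsewhere: D.
D must be 17 (only option left).
No further eliminations apply; B can still be any of 16, 24.

16, 24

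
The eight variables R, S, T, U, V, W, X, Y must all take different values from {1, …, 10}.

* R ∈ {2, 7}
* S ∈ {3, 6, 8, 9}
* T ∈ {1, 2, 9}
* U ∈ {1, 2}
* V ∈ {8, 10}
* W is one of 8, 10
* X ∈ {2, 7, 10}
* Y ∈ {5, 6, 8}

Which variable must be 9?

T

V and W between them cover only {8, 10} — a naked pair. Remove those values from S, X, Y.
R and X between them cover only {2, 7} — a naked pair. Remove those values from T, U.
U has just one choice, so U = 1. Strike 1 from T.
So 9 goes to T.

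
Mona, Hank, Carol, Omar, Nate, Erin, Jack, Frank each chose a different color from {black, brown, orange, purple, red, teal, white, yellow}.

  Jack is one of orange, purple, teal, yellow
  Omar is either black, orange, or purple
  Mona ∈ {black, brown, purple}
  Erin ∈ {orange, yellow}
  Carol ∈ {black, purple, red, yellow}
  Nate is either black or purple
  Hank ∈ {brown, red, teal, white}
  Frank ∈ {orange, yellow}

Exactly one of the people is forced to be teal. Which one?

Jack

The 8 variables draw from only 8 values {black, brown, orange, purple, red, teal, white, yellow}, so each is used; only Hank can be white, hence Hank = white.
The 7 still-open variables together cover exactly {black, brown, orange, purple, red, teal, yellow} — 7 values for 7 variables — and brown appears only in Mona's list, so Mona = brown.
Among the 6 still-open variables, red fits only Carol (and all 6 values in {black, orange, purple, red, teal, yellow} must be used), so Carol = red.
The 5 still-open variables draw from only 5 values {black, orange, purple, teal, yellow}, so each is used; only Jack can be teal, hence Jack = teal.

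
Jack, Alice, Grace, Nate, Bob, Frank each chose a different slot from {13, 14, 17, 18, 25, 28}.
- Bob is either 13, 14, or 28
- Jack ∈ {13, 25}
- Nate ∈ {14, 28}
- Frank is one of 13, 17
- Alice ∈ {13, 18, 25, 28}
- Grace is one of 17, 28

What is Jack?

25

Among the 6 variables, 18 fits only Alice (and all 6 values in {13, 14, 17, 18, 25, 28} must be used), so Alice = 18.
Among the 5 still-open variables, 25 fits only Jack (and all 5 values in {13, 14, 17, 25, 28} must be used), so Jack = 25.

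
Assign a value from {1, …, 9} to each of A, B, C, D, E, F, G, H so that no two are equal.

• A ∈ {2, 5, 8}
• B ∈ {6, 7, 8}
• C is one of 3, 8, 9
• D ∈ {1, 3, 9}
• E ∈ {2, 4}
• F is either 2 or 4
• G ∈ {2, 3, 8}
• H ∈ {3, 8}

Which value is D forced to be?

E and F between them cover only {2, 4} — a naked pair. Remove those values from A, G.
The 2 variables G and H are confined to {3, 8}, which locks those values in; drop them from A, B, C, D.
That leaves A = 5.
C must be 9 (only option left). Remove 9 from D.
So D = 1.

1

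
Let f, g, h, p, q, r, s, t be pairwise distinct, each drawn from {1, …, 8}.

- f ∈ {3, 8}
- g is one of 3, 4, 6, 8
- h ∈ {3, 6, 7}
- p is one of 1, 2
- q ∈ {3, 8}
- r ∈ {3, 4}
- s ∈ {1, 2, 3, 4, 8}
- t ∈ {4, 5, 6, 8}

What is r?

4

Among the 8 variables, 5 fits only t (and all 8 values in {1, 2, 3, 4, 5, 6, 7, 8} must be used), so t = 5.
The 7 still-open variables together cover exactly {1, 2, 3, 4, 6, 7, 8} — 7 values for 7 variables — and 7 appears only in h's list, so h = 7.
The 6 still-open variables draw from only 6 values {1, 2, 3, 4, 6, 8}, so each is used; only g can be 6, hence g = 6.
f and q share exactly the 2 values {3, 8}; by pigeonhole those values go to them, so strike 3, 8 from r, s.
So r = 4.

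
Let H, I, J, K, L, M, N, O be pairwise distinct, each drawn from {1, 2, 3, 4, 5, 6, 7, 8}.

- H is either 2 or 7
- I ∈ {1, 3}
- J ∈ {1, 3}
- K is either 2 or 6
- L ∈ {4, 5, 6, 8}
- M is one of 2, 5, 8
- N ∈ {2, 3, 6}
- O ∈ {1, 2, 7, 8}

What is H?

The 8 variables together cover exactly {1, 2, 3, 4, 5, 6, 7, 8} — 8 values for 8 variables — and 4 appears only in L's list, so L = 4.
The 7 still-open variables together cover exactly {1, 2, 3, 5, 6, 7, 8} — 7 values for 7 variables — and 5 appears only in M's list, so M = 5.
Among the 6 still-open variables, 8 fits only O (and all 6 values in {1, 2, 3, 6, 7, 8} must be used), so O = 8.
The 5 still-open variables together cover exactly {1, 2, 3, 6, 7} — 5 values for 5 variables — and 7 appears only in H's list, so H = 7.

7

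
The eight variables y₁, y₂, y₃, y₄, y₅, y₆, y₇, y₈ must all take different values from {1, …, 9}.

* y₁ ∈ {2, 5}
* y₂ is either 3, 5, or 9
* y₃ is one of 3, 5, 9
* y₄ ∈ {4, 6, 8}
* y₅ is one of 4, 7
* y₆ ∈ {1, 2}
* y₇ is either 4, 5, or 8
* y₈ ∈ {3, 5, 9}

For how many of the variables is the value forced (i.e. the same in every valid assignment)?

y₂, y₃, y₈ between them cover only {3, 5, 9} — a naked triple. Remove those values from y₁, y₇.
y₁ must be 2 (only option left). Strike 2 from y₆.
y₆'s domain is down to {1}, so y₆ = 1.
Determined: y₁=2, y₆=1. The other variables each still have more than one consistent value. That makes 2.

2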